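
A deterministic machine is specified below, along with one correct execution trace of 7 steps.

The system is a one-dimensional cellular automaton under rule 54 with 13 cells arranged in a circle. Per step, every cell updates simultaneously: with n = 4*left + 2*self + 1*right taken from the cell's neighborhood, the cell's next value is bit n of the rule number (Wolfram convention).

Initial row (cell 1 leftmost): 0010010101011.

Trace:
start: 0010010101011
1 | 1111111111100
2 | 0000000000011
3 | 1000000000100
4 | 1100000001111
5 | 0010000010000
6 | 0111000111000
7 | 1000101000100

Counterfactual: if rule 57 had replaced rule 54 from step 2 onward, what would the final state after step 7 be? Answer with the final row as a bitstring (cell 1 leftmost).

1101111100100

(re-executing steps 2..7 under rule 57; state before step 2: 1111111111100)
2 | 1000000000010
3 | 0111111111001
4 | 1100000000100
5 | 1011111110010
6 | 0110000001001
7 | 1101111100100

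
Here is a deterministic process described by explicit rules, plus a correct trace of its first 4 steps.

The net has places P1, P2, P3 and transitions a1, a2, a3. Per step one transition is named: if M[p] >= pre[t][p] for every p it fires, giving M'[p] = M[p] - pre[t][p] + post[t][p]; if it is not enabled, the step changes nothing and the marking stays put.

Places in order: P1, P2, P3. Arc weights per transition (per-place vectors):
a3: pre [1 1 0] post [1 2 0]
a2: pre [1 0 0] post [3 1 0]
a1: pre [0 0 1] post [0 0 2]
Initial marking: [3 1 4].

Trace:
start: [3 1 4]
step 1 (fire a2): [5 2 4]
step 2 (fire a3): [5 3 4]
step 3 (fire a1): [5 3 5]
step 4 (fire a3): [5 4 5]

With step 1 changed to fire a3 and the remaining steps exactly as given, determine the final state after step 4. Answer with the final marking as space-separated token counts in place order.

(re-executing from step 1 with the substitution; state before step 1: [3 1 4])
step 1 (fire a3): [3 2 4]
step 2 (fire a3): [3 3 4]
step 3 (fire a1): [3 3 5]
step 4 (fire a3): [3 4 5]

3 4 5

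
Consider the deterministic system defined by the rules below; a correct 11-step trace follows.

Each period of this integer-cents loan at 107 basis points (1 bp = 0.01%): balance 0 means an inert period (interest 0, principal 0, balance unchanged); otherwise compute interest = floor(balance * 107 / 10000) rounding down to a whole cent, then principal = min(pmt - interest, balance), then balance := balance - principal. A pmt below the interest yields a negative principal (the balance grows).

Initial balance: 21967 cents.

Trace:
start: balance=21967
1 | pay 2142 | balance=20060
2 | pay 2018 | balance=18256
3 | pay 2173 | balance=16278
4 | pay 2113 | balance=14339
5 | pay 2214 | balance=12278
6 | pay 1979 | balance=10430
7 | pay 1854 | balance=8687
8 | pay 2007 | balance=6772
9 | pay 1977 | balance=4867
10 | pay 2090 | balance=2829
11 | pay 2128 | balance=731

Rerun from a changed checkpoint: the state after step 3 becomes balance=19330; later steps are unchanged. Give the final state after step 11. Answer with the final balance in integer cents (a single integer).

state after step 3 := balance=19330
4 | pay 2113 | balance=17423
5 | pay 2214 | balance=15395
6 | pay 1979 | balance=13580
7 | pay 1854 | balance=11871
8 | pay 2007 | balance=9991
9 | pay 1977 | balance=8120
10 | pay 2090 | balance=6116
11 | pay 2128 | balance=4053

4053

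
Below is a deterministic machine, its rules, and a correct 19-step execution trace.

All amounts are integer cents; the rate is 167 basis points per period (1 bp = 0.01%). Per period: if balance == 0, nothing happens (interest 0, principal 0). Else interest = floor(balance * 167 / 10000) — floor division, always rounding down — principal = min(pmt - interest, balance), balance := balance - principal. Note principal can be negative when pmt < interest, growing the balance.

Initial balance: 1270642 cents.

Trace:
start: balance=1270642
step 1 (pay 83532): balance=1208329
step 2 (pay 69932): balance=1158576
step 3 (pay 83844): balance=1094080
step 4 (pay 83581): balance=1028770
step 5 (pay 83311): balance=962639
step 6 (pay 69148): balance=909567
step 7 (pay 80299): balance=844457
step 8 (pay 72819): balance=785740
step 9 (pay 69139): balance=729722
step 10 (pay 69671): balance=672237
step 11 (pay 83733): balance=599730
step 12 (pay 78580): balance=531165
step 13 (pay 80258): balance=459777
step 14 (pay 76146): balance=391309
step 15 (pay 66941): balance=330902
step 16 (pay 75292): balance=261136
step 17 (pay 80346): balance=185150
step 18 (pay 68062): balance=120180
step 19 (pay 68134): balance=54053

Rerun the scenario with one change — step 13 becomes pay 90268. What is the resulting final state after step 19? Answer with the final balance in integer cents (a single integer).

(re-executing from step 13 with the substitution; state before step 13: balance=531165)
step 13 (pay 90268): balance=449767
step 14 (pay 76146): balance=381132
step 15 (pay 66941): balance=320555
step 16 (pay 75292): balance=250616
step 17 (pay 80346): balance=174455
step 18 (pay 68062): balance=109306
step 19 (pay 68134): balance=42997

42997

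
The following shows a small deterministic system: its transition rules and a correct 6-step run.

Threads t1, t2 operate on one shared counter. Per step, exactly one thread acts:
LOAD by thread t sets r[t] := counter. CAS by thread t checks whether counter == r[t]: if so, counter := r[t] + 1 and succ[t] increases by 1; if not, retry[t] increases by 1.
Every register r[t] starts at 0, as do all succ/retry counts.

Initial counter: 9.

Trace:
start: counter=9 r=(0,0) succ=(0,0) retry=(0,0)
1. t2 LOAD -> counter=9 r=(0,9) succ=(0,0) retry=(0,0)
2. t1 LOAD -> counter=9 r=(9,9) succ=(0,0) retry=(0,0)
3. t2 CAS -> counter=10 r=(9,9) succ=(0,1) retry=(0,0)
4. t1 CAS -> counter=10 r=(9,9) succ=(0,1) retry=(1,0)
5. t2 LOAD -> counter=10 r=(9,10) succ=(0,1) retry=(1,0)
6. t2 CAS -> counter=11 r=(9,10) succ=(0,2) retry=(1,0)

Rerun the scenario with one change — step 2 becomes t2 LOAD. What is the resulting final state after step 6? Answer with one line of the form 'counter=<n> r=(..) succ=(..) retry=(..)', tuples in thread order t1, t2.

(re-executing from step 2 with the substitution; state before step 2: counter=9 r=(0,9) succ=(0,0) retry=(0,0))
2. t2 LOAD -> counter=9 r=(0,9) succ=(0,0) retry=(0,0)
3. t2 CAS -> counter=10 r=(0,9) succ=(0,1) retry=(0,0)
4. t1 CAS -> counter=10 r=(0,9) succ=(0,1) retry=(1,0)
5. t2 LOAD -> counter=10 r=(0,10) succ=(0,1) retry=(1,0)
6. t2 CAS -> counter=11 r=(0,10) succ=(0,2) retry=(1,0)

counter=11 r=(0,10) succ=(0,2) retry=(1,0)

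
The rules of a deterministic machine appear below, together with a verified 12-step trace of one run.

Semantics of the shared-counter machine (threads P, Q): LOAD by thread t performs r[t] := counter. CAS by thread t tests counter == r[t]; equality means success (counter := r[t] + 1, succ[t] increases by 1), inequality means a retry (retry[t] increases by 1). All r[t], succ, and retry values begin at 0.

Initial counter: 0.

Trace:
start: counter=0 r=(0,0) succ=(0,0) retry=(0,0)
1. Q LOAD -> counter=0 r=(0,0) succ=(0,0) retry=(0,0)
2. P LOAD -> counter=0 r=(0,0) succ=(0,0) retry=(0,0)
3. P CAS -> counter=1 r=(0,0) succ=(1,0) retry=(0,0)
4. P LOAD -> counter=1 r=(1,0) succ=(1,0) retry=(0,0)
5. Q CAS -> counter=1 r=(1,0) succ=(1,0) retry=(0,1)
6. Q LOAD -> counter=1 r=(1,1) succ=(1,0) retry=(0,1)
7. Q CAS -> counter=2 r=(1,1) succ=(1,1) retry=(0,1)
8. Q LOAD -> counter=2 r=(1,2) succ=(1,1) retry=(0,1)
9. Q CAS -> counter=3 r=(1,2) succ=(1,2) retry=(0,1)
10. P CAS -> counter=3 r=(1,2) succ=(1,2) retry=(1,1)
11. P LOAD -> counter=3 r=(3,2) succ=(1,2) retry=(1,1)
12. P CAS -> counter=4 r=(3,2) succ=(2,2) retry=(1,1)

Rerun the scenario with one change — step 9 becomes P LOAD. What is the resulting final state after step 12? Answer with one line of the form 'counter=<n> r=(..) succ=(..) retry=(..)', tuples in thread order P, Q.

(re-executing from step 9 with the substitution; state before step 9: counter=2 r=(1,2) succ=(1,1) retry=(0,1))
9. P LOAD -> counter=2 r=(2,2) succ=(1,1) retry=(0,1)
10. P CAS -> counter=3 r=(2,2) succ=(2,1) retry=(0,1)
11. P LOAD -> counter=3 r=(3,2) succ=(2,1) retry=(0,1)
12. P CAS -> counter=4 r=(3,2) succ=(3,1) retry=(0,1)

counter=4 r=(3,2) succ=(3,1) retry=(0,1)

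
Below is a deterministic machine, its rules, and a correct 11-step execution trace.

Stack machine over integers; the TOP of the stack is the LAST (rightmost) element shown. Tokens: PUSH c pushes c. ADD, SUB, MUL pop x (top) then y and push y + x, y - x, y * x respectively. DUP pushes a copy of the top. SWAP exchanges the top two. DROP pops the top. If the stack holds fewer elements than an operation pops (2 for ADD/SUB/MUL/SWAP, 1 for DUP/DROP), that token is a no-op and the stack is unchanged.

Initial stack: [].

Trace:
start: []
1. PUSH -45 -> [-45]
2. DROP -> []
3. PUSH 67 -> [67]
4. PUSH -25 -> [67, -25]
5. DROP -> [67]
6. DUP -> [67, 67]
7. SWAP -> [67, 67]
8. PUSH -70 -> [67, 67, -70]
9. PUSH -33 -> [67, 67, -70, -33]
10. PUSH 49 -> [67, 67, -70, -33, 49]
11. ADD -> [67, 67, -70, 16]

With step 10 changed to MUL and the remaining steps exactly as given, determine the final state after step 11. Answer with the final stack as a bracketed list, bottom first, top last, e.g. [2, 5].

[67, 2377]

(re-executing from step 10 with the substitution; state before step 10: [67, 67, -70, -33])
10. MUL -> [67, 67, 2310]
11. ADD -> [67, 2377]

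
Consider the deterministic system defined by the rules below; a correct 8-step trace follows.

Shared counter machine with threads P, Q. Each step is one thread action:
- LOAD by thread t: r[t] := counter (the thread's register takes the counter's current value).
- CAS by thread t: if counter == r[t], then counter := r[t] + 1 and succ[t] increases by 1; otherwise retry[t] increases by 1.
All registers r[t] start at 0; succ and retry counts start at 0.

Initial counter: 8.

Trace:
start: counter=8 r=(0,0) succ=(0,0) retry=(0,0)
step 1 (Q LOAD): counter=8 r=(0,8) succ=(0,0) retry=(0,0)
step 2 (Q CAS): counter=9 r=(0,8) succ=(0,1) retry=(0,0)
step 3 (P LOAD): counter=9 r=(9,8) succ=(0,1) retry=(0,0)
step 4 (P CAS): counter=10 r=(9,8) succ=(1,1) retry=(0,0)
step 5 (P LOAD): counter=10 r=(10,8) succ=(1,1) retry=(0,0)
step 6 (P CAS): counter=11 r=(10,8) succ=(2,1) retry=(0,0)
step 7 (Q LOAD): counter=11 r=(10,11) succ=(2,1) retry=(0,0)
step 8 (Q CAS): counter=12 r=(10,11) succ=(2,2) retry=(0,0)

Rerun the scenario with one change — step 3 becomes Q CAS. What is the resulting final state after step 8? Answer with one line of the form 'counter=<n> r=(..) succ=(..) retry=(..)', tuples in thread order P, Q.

counter=11 r=(9,10) succ=(1,2) retry=(1,1)

(re-executing from step 3 with the substitution; state before step 3: counter=9 r=(0,8) succ=(0,1) retry=(0,0))
step 3 (Q CAS): counter=9 r=(0,8) succ=(0,1) retry=(0,1)
step 4 (P CAS): counter=9 r=(0,8) succ=(0,1) retry=(1,1)
step 5 (P LOAD): counter=9 r=(9,8) succ=(0,1) retry=(1,1)
step 6 (P CAS): counter=10 r=(9,8) succ=(1,1) retry=(1,1)
step 7 (Q LOAD): counter=10 r=(9,10) succ=(1,1) retry=(1,1)
step 8 (Q CAS): counter=11 r=(9,10) succ=(1,2) retry=(1,1)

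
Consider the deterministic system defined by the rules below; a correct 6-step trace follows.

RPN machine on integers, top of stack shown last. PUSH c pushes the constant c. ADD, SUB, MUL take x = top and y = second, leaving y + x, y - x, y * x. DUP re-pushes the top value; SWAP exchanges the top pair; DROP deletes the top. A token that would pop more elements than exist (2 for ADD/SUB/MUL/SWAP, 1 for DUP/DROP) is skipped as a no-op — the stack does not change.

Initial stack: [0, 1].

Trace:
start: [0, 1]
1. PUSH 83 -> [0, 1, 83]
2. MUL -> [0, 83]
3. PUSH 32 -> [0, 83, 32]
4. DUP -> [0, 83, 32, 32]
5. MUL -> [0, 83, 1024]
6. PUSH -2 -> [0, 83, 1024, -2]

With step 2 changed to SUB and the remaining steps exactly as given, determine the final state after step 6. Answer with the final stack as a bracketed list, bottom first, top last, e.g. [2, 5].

[0, -82, 1024, -2]

(re-executing from step 2 with the substitution; state before step 2: [0, 1, 83])
2. SUB -> [0, -82]
3. PUSH 32 -> [0, -82, 32]
4. DUP -> [0, -82, 32, 32]
5. MUL -> [0, -82, 1024]
6. PUSH -2 -> [0, -82, 1024, -2]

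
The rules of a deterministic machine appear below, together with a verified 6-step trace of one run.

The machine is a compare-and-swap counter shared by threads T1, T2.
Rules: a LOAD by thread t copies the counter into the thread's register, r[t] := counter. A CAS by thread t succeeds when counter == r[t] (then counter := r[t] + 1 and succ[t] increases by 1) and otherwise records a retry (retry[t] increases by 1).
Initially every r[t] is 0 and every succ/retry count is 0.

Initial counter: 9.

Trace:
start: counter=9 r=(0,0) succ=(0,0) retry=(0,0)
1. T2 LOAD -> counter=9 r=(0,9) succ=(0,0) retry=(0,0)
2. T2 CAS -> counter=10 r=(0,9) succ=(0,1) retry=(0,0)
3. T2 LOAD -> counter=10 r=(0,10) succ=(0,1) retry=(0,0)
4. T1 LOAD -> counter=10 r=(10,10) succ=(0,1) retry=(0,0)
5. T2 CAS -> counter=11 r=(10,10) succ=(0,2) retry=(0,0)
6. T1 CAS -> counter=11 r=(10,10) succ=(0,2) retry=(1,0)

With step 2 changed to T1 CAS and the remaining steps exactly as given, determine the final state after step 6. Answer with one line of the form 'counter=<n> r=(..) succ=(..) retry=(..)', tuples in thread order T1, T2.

counter=10 r=(9,9) succ=(0,1) retry=(2,0)

(re-executing from step 2 with the substitution; state before step 2: counter=9 r=(0,9) succ=(0,0) retry=(0,0))
2. T1 CAS -> counter=9 r=(0,9) succ=(0,0) retry=(1,0)
3. T2 LOAD -> counter=9 r=(0,9) succ=(0,0) retry=(1,0)
4. T1 LOAD -> counter=9 r=(9,9) succ=(0,0) retry=(1,0)
5. T2 CAS -> counter=10 r=(9,9) succ=(0,1) retry=(1,0)
6. T1 CAS -> counter=10 r=(9,9) succ=(0,1) retry=(2,0)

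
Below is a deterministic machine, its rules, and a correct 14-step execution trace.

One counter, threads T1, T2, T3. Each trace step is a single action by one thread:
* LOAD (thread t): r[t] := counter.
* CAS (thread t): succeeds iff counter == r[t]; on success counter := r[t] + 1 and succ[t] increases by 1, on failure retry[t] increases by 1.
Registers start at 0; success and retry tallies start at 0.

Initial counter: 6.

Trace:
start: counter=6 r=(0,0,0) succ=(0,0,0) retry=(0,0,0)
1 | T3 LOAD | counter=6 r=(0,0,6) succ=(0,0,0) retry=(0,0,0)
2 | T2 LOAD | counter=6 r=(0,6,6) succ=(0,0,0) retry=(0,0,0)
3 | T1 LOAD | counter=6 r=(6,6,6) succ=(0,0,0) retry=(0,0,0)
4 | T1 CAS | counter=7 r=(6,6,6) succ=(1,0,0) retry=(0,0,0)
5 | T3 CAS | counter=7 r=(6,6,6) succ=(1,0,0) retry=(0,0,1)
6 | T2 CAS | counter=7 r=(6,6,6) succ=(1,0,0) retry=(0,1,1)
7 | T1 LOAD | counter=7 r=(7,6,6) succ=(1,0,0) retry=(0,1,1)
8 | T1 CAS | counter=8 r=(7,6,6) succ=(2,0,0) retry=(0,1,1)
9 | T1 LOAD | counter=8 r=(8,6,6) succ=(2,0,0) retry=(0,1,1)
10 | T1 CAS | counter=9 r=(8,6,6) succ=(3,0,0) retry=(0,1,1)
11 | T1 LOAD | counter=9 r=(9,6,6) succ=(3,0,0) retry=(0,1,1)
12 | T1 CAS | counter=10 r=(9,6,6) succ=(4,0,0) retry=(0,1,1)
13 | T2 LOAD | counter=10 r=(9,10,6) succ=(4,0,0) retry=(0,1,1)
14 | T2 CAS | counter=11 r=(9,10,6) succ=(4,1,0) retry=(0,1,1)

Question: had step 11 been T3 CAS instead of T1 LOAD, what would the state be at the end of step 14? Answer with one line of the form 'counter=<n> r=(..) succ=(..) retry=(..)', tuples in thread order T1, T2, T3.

counter=10 r=(8,9,6) succ=(3,1,0) retry=(1,1,2)

(re-executing from step 11 with the substitution; state before step 11: counter=9 r=(8,6,6) succ=(3,0,0) retry=(0,1,1))
11 | T3 CAS | counter=9 r=(8,6,6) succ=(3,0,0) retry=(0,1,2)
12 | T1 CAS | counter=9 r=(8,6,6) succ=(3,0,0) retry=(1,1,2)
13 | T2 LOAD | counter=9 r=(8,9,6) succ=(3,0,0) retry=(1,1,2)
14 | T2 CAS | counter=10 r=(8,9,6) succ=(3,1,0) retry=(1,1,2)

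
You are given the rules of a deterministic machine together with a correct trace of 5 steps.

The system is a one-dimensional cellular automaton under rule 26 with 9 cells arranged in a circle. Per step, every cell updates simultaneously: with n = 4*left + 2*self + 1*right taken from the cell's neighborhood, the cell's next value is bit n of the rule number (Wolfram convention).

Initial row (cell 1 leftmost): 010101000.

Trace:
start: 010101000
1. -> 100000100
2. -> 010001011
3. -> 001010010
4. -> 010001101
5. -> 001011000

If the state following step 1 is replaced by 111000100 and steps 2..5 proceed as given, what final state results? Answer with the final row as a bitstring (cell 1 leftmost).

000011001

state after step 1 := 111000100
2. -> 100101011
3. -> 011000010
4. -> 110100101
5. -> 000011001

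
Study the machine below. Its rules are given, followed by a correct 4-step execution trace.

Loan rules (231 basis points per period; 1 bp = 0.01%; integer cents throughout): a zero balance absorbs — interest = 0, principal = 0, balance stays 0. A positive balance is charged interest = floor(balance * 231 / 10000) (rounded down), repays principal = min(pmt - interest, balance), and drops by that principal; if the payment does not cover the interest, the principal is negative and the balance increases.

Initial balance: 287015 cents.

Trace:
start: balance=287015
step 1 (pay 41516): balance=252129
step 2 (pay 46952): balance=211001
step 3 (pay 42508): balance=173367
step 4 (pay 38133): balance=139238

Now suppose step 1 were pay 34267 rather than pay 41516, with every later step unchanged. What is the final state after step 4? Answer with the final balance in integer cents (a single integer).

147001

(re-executing from step 1 with the substitution; state before step 1: balance=287015)
step 1 (pay 34267): balance=259378
step 2 (pay 46952): balance=218417
step 3 (pay 42508): balance=180954
step 4 (pay 38133): balance=147001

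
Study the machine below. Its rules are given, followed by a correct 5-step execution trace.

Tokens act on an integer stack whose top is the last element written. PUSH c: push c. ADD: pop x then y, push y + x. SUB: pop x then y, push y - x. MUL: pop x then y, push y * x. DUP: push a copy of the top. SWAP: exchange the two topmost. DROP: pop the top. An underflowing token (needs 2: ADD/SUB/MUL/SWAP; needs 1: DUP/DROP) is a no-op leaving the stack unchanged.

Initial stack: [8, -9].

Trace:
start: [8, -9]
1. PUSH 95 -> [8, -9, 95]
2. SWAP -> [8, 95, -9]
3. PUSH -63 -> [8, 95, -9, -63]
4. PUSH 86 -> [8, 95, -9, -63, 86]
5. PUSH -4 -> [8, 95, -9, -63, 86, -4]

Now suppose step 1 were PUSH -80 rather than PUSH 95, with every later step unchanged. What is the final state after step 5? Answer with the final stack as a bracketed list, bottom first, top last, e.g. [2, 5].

(re-executing from step 1 with the substitution; state before step 1: [8, -9])
1. PUSH -80 -> [8, -9, -80]
2. SWAP -> [8, -80, -9]
3. PUSH -63 -> [8, -80, -9, -63]
4. PUSH 86 -> [8, -80, -9, -63, 86]
5. PUSH -4 -> [8, -80, -9, -63, 86, -4]

[8, -80, -9, -63, 86, -4]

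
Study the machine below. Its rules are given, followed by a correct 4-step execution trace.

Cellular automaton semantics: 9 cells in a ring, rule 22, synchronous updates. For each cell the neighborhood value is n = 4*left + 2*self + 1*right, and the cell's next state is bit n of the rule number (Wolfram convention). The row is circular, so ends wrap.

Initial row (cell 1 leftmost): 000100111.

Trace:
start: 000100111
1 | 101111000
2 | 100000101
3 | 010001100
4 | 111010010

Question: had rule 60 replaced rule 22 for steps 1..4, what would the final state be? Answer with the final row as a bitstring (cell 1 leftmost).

(re-executing steps 1..4 under rule 60; state before step 1: 000100111)
1 | 100110100
2 | 110101110
3 | 101111001
4 | 011000101

011000101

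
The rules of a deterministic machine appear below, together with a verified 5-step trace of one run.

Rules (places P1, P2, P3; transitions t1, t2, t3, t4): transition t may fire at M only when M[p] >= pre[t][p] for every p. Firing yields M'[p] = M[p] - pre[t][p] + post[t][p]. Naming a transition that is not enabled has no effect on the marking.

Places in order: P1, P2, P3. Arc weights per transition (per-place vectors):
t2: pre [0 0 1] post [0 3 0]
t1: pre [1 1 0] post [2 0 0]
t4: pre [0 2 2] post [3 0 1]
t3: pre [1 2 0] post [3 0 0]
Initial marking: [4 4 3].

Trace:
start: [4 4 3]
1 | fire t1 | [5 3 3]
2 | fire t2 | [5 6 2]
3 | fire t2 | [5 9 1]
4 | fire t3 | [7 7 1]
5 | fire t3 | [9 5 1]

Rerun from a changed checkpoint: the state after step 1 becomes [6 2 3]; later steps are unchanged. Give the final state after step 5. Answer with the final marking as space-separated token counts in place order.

10 4 1

state after step 1 := [6 2 3]
2 | fire t2 | [6 5 2]
3 | fire t2 | [6 8 1]
4 | fire t3 | [8 6 1]
5 | fire t3 | [10 4 1]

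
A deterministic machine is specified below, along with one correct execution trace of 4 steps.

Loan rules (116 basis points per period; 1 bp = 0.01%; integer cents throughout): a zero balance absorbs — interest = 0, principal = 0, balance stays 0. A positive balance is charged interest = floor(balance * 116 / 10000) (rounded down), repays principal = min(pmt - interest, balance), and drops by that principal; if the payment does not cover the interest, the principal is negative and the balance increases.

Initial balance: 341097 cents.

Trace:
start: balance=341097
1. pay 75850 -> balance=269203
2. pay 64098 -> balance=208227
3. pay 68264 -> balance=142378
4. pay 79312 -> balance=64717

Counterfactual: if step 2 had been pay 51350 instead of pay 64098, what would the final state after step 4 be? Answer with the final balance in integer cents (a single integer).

77763

(re-executing from step 2 with the substitution; state before step 2: balance=269203)
2. pay 51350 -> balance=220975
3. pay 68264 -> balance=155274
4. pay 79312 -> balance=77763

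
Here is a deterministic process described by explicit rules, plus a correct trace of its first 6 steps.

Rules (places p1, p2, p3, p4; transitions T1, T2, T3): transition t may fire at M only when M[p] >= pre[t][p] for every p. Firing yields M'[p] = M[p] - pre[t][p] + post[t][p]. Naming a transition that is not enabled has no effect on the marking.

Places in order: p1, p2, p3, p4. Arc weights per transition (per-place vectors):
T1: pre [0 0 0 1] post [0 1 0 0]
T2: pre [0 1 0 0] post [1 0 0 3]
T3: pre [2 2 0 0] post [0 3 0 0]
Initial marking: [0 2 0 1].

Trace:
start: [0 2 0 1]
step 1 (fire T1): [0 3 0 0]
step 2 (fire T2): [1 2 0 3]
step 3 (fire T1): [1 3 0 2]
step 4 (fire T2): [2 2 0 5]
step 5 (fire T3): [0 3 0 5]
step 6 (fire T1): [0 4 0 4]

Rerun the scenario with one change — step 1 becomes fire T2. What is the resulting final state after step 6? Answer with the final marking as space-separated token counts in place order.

(re-executing from step 1 with the substitution; state before step 1: [0 2 0 1])
step 1 (fire T2): [1 1 0 4]
step 2 (fire T2): [2 0 0 7]
step 3 (fire T1): [2 1 0 6]
step 4 (fire T2): [3 0 0 9]
step 5 (fire T3): [3 0 0 9]
step 6 (fire T1): [3 1 0 8]

3 1 0 8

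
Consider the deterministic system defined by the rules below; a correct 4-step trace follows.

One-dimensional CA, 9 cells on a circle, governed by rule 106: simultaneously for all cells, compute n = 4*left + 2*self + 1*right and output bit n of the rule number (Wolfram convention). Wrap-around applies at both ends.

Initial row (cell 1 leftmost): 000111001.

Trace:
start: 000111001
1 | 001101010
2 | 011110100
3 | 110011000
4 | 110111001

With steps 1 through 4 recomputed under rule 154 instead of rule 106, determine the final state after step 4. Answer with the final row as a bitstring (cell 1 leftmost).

(re-executing steps 1..4 under rule 154; state before step 1: 000111001)
1 | 101110110
2 | 001100100
3 | 011011010
4 | 110010001

110010001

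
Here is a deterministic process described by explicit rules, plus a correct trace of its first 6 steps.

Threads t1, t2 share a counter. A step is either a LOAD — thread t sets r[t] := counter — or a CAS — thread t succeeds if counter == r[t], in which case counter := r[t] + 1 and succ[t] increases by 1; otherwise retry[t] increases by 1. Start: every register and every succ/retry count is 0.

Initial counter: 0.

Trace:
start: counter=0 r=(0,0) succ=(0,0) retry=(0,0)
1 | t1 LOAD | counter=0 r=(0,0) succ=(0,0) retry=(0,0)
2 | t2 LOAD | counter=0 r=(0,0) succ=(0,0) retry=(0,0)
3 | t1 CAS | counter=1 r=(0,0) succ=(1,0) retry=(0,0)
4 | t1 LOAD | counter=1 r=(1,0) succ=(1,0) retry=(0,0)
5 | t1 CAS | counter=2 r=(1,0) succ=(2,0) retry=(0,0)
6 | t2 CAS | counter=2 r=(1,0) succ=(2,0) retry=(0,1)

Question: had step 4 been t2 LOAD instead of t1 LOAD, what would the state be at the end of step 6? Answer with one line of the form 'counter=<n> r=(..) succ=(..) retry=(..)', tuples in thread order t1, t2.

counter=2 r=(0,1) succ=(1,1) retry=(1,0)

(re-executing from step 4 with the substitution; state before step 4: counter=1 r=(0,0) succ=(1,0) retry=(0,0))
4 | t2 LOAD | counter=1 r=(0,1) succ=(1,0) retry=(0,0)
5 | t1 CAS | counter=1 r=(0,1) succ=(1,0) retry=(1,0)
6 | t2 CAS | counter=2 r=(0,1) succ=(1,1) retry=(1,0)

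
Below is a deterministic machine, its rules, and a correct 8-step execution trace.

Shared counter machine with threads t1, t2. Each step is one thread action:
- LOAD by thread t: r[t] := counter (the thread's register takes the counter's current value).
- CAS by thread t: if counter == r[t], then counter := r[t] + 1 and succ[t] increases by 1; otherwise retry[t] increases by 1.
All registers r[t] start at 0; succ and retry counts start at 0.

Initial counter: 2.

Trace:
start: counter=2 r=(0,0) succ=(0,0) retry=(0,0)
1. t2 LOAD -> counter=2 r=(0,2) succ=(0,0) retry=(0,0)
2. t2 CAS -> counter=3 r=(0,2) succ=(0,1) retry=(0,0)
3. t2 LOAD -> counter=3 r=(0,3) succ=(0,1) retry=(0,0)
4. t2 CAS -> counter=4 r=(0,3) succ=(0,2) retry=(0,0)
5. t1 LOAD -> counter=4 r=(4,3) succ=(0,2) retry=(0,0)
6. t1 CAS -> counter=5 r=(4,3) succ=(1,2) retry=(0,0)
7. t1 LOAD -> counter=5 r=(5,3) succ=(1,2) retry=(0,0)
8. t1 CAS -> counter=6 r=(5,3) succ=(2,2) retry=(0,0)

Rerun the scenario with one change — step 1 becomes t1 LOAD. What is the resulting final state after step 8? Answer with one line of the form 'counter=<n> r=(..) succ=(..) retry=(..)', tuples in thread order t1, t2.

counter=5 r=(4,2) succ=(2,1) retry=(0,1)

(re-executing from step 1 with the substitution; state before step 1: counter=2 r=(0,0) succ=(0,0) retry=(0,0))
1. t1 LOAD -> counter=2 r=(2,0) succ=(0,0) retry=(0,0)
2. t2 CAS -> counter=2 r=(2,0) succ=(0,0) retry=(0,1)
3. t2 LOAD -> counter=2 r=(2,2) succ=(0,0) retry=(0,1)
4. t2 CAS -> counter=3 r=(2,2) succ=(0,1) retry=(0,1)
5. t1 LOAD -> counter=3 r=(3,2) succ=(0,1) retry=(0,1)
6. t1 CAS -> counter=4 r=(3,2) succ=(1,1) retry=(0,1)
7. t1 LOAD -> counter=4 r=(4,2) succ=(1,1) retry=(0,1)
8. t1 CAS -> counter=5 r=(4,2) succ=(2,1) retry=(0,1)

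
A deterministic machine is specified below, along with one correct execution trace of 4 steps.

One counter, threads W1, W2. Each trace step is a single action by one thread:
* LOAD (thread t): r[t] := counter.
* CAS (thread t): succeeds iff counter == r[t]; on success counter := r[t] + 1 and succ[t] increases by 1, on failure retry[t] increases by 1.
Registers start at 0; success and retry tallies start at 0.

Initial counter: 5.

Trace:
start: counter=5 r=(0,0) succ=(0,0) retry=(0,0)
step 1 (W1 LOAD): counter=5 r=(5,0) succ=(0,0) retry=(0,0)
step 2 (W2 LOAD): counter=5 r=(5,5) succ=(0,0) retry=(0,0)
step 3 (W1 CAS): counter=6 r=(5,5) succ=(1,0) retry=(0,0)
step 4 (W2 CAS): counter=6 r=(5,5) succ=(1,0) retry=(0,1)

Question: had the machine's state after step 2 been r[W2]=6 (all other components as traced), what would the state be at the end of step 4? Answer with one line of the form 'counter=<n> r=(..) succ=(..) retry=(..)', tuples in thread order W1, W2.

counter=7 r=(5,6) succ=(1,1) retry=(0,0)

state after step 2 := counter=5 r=(5,6) succ=(0,0) retry=(0,0)
step 3 (W1 CAS): counter=6 r=(5,6) succ=(1,0) retry=(0,0)
step 4 (W2 CAS): counter=7 r=(5,6) succ=(1,1) retry=(0,0)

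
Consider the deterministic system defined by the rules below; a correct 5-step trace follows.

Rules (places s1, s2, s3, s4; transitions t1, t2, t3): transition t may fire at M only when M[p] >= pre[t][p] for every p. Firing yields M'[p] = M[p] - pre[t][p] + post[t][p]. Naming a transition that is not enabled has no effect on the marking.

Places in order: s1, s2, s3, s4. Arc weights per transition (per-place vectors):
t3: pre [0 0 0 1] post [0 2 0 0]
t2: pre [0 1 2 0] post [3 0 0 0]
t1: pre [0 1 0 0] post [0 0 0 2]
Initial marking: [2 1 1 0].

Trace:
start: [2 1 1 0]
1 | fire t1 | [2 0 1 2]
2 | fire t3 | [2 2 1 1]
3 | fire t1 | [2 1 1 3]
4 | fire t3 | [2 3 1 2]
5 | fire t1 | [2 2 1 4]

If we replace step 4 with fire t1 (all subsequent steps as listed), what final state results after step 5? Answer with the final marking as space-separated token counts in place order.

2 0 1 5

(re-executing from step 4 with the substitution; state before step 4: [2 1 1 3])
4 | fire t1 | [2 0 1 5]
5 | fire t1 | [2 0 1 5]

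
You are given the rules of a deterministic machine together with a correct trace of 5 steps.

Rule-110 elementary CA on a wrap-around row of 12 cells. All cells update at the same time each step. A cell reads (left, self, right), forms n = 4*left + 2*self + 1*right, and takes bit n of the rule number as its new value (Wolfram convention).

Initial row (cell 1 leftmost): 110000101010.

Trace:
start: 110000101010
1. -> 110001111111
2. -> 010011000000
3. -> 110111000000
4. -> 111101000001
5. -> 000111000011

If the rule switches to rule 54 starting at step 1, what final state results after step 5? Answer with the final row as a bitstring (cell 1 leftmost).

010100010100

(re-executing steps 1..5 under rule 54; state before step 1: 110000101010)
1. -> 001001111111
2. -> 111110000000
3. -> 000001000001
4. -> 100011100011
5. -> 010100010100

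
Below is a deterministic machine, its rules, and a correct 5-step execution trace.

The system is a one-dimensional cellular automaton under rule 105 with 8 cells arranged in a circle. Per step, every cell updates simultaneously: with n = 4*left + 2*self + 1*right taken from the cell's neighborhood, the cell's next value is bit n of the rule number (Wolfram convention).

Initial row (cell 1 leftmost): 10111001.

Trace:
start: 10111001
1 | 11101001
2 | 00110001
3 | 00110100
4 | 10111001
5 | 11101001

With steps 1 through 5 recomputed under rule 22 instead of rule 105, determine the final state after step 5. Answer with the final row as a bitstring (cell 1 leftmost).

10010000

(re-executing steps 1..5 under rule 22; state before step 1: 10111001)
1 | 00000110
2 | 00001001
3 | 10011111
4 | 01100000
5 | 10010000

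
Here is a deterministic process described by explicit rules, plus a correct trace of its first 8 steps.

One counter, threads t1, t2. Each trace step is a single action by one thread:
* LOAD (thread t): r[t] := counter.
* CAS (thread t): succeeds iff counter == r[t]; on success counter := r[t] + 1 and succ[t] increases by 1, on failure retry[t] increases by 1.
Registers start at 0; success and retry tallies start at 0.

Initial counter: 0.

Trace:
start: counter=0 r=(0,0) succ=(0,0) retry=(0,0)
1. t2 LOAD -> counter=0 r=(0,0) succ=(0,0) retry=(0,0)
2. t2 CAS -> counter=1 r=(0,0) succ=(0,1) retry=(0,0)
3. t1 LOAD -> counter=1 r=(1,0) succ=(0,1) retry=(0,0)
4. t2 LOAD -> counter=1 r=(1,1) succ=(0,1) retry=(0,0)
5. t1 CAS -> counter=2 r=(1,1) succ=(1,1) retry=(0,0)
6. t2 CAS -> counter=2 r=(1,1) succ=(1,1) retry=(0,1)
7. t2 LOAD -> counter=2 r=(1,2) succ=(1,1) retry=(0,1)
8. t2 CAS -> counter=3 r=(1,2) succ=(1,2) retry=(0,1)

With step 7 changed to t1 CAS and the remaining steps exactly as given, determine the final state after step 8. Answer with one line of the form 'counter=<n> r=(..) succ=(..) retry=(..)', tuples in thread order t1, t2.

counter=2 r=(1,1) succ=(1,1) retry=(1,2)

(re-executing from step 7 with the substitution; state before step 7: counter=2 r=(1,1) succ=(1,1) retry=(0,1))
7. t1 CAS -> counter=2 r=(1,1) succ=(1,1) retry=(1,1)
8. t2 CAS -> counter=2 r=(1,1) succ=(1,1) retry=(1,2)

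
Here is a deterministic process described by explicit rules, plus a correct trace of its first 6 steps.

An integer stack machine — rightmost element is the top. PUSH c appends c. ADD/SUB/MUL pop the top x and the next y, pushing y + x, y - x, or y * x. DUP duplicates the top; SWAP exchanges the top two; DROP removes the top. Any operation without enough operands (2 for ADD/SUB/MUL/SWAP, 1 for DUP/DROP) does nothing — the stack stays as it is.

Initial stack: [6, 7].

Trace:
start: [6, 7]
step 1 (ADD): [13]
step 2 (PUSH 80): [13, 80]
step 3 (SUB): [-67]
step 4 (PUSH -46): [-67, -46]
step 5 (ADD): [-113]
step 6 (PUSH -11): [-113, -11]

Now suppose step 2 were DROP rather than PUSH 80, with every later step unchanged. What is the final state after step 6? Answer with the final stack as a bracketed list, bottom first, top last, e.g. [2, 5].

[-46, -11]

(re-executing from step 2 with the substitution; state before step 2: [13])
step 2 (DROP): []
step 3 (SUB): []
step 4 (PUSH -46): [-46]
step 5 (ADD): [-46]
step 6 (PUSH -11): [-46, -11]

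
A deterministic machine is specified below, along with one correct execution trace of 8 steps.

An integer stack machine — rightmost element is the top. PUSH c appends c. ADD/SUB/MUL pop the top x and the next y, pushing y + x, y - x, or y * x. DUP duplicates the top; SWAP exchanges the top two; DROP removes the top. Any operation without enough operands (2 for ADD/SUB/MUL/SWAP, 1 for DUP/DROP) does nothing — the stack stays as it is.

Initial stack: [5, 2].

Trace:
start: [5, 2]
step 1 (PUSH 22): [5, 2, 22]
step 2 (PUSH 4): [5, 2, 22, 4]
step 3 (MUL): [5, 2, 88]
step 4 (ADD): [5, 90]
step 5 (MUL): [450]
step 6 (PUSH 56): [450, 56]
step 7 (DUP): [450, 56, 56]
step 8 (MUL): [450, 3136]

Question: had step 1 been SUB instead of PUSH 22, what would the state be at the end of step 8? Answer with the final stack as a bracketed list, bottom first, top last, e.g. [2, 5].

[12, 3136]

(re-executing from step 1 with the substitution; state before step 1: [5, 2])
step 1 (SUB): [3]
step 2 (PUSH 4): [3, 4]
step 3 (MUL): [12]
step 4 (ADD): [12]
step 5 (MUL): [12]
step 6 (PUSH 56): [12, 56]
step 7 (DUP): [12, 56, 56]
step 8 (MUL): [12, 3136]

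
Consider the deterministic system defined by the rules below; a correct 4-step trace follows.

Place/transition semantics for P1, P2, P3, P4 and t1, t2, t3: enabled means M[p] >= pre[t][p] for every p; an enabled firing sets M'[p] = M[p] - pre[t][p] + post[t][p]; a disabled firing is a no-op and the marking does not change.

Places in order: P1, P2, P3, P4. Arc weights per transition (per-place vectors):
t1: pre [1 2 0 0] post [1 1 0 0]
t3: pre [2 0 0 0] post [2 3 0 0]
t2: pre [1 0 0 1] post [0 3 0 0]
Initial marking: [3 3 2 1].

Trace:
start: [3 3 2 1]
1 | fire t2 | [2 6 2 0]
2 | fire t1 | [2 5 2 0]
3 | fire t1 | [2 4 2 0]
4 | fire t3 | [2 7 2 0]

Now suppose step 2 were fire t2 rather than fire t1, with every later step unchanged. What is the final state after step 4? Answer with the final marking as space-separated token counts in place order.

2 8 2 0

(re-executing from step 2 with the substitution; state before step 2: [2 6 2 0])
2 | fire t2 | [2 6 2 0]
3 | fire t1 | [2 5 2 0]
4 | fire t3 | [2 8 2 0]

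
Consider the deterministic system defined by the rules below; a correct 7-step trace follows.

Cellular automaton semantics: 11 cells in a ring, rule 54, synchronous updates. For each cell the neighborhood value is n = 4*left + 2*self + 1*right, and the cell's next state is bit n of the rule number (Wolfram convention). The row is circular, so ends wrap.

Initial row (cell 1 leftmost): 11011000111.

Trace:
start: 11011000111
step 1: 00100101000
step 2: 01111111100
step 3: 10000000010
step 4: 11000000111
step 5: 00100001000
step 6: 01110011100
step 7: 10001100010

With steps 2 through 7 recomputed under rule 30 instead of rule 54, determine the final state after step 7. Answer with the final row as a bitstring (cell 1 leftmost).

(re-executing steps 2..7 under rule 30; state before step 2: 00100101000)
step 2: 01111101100
step 3: 11000001010
step 4: 10100011010
step 5: 10110110010
step 6: 10100101110
step 7: 10111101000

10111101000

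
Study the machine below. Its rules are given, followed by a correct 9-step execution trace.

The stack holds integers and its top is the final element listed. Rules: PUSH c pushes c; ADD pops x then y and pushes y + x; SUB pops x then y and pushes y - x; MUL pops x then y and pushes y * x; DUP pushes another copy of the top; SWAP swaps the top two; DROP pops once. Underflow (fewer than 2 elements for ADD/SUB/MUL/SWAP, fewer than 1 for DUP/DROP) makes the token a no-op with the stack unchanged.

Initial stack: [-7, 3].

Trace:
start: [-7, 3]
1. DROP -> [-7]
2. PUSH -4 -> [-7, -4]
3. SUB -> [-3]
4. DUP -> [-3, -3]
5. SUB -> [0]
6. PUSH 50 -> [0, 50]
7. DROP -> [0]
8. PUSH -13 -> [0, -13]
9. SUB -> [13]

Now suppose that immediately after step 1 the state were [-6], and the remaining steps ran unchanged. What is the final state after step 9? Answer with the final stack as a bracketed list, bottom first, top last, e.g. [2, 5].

state after step 1 := [-6]
2. PUSH -4 -> [-6, -4]
3. SUB -> [-2]
4. DUP -> [-2, -2]
5. SUB -> [0]
6. PUSH 50 -> [0, 50]
7. DROP -> [0]
8. PUSH -13 -> [0, -13]
9. SUB -> [13]

[13]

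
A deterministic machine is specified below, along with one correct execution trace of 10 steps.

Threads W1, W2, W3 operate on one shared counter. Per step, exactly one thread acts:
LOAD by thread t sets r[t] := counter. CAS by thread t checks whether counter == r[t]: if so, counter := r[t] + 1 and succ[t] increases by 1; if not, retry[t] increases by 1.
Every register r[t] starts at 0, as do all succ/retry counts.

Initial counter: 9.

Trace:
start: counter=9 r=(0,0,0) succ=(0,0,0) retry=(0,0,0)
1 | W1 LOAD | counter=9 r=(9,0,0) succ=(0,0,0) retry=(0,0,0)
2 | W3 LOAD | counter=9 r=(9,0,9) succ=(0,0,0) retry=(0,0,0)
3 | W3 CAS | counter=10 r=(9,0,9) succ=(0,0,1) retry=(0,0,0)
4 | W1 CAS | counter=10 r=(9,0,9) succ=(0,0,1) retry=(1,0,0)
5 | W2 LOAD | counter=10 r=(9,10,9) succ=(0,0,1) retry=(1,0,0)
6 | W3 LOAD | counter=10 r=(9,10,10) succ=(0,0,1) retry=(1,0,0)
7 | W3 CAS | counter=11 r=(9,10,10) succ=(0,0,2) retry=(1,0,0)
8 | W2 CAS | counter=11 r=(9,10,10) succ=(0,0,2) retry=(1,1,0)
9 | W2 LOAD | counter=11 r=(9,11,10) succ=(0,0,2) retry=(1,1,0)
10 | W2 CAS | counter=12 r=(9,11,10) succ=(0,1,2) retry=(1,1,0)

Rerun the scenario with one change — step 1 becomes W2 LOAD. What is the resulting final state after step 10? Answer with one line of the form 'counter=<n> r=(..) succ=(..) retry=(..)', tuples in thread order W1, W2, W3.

counter=12 r=(0,11,10) succ=(0,1,2) retry=(1,1,0)

(re-executing from step 1 with the substitution; state before step 1: counter=9 r=(0,0,0) succ=(0,0,0) retry=(0,0,0))
1 | W2 LOAD | counter=9 r=(0,9,0) succ=(0,0,0) retry=(0,0,0)
2 | W3 LOAD | counter=9 r=(0,9,9) succ=(0,0,0) retry=(0,0,0)
3 | W3 CAS | counter=10 r=(0,9,9) succ=(0,0,1) retry=(0,0,0)
4 | W1 CAS | counter=10 r=(0,9,9) succ=(0,0,1) retry=(1,0,0)
5 | W2 LOAD | counter=10 r=(0,10,9) succ=(0,0,1) retry=(1,0,0)
6 | W3 LOAD | counter=10 r=(0,10,10) succ=(0,0,1) retry=(1,0,0)
7 | W3 CAS | counter=11 r=(0,10,10) succ=(0,0,2) retry=(1,0,0)
8 | W2 CAS | counter=11 r=(0,10,10) succ=(0,0,2) retry=(1,1,0)
9 | W2 LOAD | counter=11 r=(0,11,10) succ=(0,0,2) retry=(1,1,0)
10 | W2 CAS | counter=12 r=(0,11,10) succ=(0,1,2) retry=(1,1,0)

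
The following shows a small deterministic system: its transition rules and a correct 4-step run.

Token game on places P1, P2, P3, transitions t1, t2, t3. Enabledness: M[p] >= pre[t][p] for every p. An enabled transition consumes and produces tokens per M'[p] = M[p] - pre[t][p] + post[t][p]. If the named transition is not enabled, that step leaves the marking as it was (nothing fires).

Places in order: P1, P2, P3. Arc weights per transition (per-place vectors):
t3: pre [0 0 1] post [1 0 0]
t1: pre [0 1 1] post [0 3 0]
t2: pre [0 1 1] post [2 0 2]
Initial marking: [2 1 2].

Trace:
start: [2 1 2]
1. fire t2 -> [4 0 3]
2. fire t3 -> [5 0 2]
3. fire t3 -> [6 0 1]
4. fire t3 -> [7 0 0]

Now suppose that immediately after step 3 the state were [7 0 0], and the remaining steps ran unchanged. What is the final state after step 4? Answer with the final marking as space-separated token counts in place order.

state after step 3 := [7 0 0]
4. fire t3 -> [7 0 0]

7 0 0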